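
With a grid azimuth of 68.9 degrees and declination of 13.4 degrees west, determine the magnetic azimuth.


magnetic azimuth = grid azimuth - declination (east +ve)
mag_az = 68.9 - -13.4 = 82.3 degrees

82.3 degrees


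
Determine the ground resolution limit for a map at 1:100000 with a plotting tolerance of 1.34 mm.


ground = 1.34 mm * 100000 / 1000 = 134.0 m

134.0 m


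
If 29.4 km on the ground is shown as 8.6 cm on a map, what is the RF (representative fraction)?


ground = 29.4 km = 2940000 cm; RF denominator = ground / map = 2940000 / 8.6 ≈ 341860; RF = 1:341860

1:341860


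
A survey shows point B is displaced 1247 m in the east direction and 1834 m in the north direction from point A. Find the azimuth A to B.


az = atan2(1247, 1834) = 34.2 deg
adjusted to 0-360: 34.2 degrees

34.2 degrees


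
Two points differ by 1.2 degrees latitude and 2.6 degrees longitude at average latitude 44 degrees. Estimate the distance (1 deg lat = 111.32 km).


dlat_km = 1.2 * 111.32 = 133.584
dlon_km = 2.6 * 111.32 * cos(44) ≈ 208.2
dist = sqrt(133.584^2 + 208.2^2) ≈ 247.4 km

247.4 km


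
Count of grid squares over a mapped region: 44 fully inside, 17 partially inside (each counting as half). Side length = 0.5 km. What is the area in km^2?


effective squares = 44 + 17 * 0.5 = 52.5
area = 52.5 * 0.25 = 13.125 km^2

13.125 km^2


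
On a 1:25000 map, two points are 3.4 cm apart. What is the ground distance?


ground = 3.4 cm * 25000 / 100 = 850.0 m

850.0 m


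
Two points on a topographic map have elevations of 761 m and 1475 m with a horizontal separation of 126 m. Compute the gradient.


gradient = (1475 - 761) / 126 = 714 / 126 = 5.6667

5.6667


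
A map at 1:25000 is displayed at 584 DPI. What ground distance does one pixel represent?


pixel_cm = 2.54 / 584 ≈ 0.004349 cm
ground = pixel_cm * 25000 / 100 = 2.54 * 25000 / (584 * 100) = 63500 / 58400 ≈ 1.09 m

1.09 m


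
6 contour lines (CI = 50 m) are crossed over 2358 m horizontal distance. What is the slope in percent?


elevation change = 6 * 50 = 300 m
slope = 300 / 2358 * 100 = 12.7%

12.7%


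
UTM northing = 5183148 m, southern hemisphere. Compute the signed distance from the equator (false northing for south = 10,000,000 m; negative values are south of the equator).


For southern: actual = 5183148 - 10000000 = -4816852 m

-4816852 m


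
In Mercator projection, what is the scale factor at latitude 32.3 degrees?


SF = 1 / cos(32.3) = 1 / 0.845262 = 1.183

1.183


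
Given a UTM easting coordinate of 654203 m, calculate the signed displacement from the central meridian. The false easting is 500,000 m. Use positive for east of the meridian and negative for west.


displacement = 654203 - 500000 = 154203 m

154203 m


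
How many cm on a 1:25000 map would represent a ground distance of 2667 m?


map_cm = 2667 * 100 / 25000 = 10.668 cm ≈ 10.67 cm

10.67 cm


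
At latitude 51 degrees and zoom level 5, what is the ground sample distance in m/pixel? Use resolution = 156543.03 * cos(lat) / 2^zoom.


res = 156543.03 * cos(51) / 2^5 = 156543.03 * 0.62932039 / 32 = 3078.62 m/pixel

3078.62 m/pixel


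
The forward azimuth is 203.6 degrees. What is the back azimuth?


back azimuth = (203.6 + 180) mod 360 = 23.6 degrees

23.6 degrees


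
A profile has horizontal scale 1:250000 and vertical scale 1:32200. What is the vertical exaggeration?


VE = horizontal_scale / vertical_scale = 250000 / 32200 ≈ 7.8

7.8x


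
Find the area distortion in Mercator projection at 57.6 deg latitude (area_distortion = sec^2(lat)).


area_distortion = 1/cos^2(57.6) = 3.483

3.483


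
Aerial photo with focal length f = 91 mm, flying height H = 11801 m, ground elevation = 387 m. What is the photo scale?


scale = f / (H - h) = 91 mm / 11414 m = 91 / 11414000 = 1:125429

1:125429


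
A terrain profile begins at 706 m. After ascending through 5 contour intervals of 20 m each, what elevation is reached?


elevation = 706 + 5 * 20 = 806 m

806 m


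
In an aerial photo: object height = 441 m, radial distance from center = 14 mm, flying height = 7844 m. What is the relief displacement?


d = h * r / H = 441 * 14 / 7844 = 0.79 mm

0.79 mm


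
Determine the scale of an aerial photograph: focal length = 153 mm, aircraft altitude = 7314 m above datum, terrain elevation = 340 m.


scale = f / (H - h) = 153 mm / 6974 m = 153 / 6974000 = 1:45582

1:45582


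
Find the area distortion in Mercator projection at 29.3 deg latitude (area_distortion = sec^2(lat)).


area_distortion = 1/cos^2(29.3) = 1.315

1.315


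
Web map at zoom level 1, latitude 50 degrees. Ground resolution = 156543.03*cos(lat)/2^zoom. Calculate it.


res = 156543.03 * cos(50) / 2^1 = 156543.03 * 0.64278761 / 2 = 50311.96 m/pixel

50311.96 m/pixel


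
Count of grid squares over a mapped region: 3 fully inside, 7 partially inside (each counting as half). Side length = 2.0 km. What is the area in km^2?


effective squares = 3 + 7 * 0.5 = 6.5
area = 6.5 * 4.0 = 26.0 km^2

26.0 km^2


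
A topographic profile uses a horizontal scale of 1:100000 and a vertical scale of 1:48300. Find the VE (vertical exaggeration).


VE = horizontal_scale / vertical_scale = 100000 / 48300 ≈ 2.1

2.1x


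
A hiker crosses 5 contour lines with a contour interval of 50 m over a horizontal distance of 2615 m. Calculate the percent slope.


elevation change = 5 * 50 = 250 m
slope = 250 / 2615 * 100 = 9.6%

9.6%


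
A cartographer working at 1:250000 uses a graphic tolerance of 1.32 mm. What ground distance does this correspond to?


ground = 1.32 mm * 250000 / 1000 = 330.0 m

330.0 m


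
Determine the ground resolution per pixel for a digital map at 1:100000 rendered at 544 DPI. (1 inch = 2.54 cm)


pixel_cm = 2.54 / 544 ≈ 0.004669 cm
ground = pixel_cm * 100000 / 100 = 2.54 * 100000 / (544 * 100) = 254000 / 54400 ≈ 4.67 m

4.67 m


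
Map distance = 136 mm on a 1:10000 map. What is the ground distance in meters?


ground = 136 mm * 10000 / 1000 = 1360.0 m

1360.0 m


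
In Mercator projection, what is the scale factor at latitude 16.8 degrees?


SF = 1 / cos(16.8) = 1 / 0.957319 = 1.045

1.045


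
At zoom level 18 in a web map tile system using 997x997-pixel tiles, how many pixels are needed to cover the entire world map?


tiles per axis = 2^18 = 262144
total tiles = 262144^2 = 68719476736
pixels per axis = 262144 * 997 = 261357568
total pixels = 261357568^2 = 68307778350874624

68307778350874624 pixels


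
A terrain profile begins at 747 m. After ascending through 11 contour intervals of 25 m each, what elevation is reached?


elevation = 747 + 11 * 25 = 1022 m

1022 m


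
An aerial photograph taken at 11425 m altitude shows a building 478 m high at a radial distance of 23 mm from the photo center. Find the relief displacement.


d = h * r / H = 478 * 23 / 11425 = 0.96 mm

0.96 mm


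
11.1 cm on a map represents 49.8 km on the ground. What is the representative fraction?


ground = 49.8 km = 4980000 cm; RF denominator = ground / map = 4980000 / 11.1 ≈ 448649; RF = 1:448649

1:448649


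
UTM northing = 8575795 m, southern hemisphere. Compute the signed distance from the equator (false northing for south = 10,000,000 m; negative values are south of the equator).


For southern: actual = 8575795 - 10000000 = -1424205 m

-1424205 m


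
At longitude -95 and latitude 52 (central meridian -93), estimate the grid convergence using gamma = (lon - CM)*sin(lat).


gamma = (-95 - -93) * sin(52) = -2 * 0.788011 = -1.576 degrees

-1.576 degrees


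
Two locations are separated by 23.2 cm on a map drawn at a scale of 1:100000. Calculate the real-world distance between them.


ground = 23.2 cm * 100000 / 100 = 23200.0 m = 23.2 km

23.2 km


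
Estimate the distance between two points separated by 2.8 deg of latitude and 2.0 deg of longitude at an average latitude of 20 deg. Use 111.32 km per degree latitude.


dlat_km = 2.8 * 111.32 = 311.696
dlon_km = 2.0 * 111.32 * cos(20) ≈ 209.213
dist = sqrt(311.696^2 + 209.213^2) ≈ 375.4 km

375.4 km


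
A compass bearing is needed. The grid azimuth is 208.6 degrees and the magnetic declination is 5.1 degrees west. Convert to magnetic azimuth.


magnetic azimuth = grid azimuth - declination (east +ve)
mag_az = 208.6 - -5.1 = 213.7 degrees

213.7 degrees


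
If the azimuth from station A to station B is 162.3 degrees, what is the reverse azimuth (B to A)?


back azimuth = (162.3 + 180) mod 360 = 342.3 degrees

342.3 degrees


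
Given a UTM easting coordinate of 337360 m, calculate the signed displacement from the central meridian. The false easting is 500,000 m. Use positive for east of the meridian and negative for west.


displacement = 337360 - 500000 = -162640 m

-162640 m


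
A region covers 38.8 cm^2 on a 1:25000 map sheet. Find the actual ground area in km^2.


ground_area = 38.8 * (25000/100)^2 = 2425000.0 m^2 = 2.425 km^2

2.425 km^2


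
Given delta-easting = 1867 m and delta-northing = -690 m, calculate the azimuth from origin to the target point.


az = atan2(1867, -690) = 110.3 deg
adjusted to 0-360: 110.3 degrees

110.3 degrees


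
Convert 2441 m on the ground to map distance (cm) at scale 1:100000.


map_cm = 2441 * 100 / 100000 = 2.441 cm ≈ 2.44 cm

2.44 cm


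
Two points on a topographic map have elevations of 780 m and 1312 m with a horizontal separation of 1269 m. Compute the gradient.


gradient = (1312 - 780) / 1269 = 532 / 1269 = 0.4192

0.4192


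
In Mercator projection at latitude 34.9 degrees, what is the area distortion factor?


area_distortion = 1/cos^2(34.9) = 1.487

1.487


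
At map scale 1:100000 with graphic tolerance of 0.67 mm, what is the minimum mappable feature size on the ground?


ground = 0.67 mm * 100000 / 1000 = 67.0 m

67.0 m


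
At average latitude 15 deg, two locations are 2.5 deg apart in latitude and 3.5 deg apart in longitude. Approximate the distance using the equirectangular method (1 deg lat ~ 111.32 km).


dlat_km = 2.5 * 111.32 = 278.3
dlon_km = 3.5 * 111.32 * cos(15) ≈ 376.344
dist = sqrt(278.3^2 + 376.344^2) ≈ 468.1 km

468.1 km


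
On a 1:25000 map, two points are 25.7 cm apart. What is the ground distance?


ground = 25.7 cm * 25000 / 100 = 6425.0 m = 6.425 km

6.425 km


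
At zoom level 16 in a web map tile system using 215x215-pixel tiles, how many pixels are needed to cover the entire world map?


tiles per axis = 2^16 = 65536
total tiles = 65536^2 = 4294967296
pixels per axis = 65536 * 215 = 14090240
total pixels = 14090240^2 = 198534863257600

198534863257600 pixels


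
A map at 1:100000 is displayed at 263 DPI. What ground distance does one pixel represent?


pixel_cm = 2.54 / 263 ≈ 0.009658 cm
ground = pixel_cm * 100000 / 100 = 2.54 * 100000 / (263 * 100) = 254000 / 26300 ≈ 9.66 m

9.66 m


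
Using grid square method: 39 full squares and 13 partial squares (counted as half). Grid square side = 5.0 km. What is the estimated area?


effective squares = 39 + 13 * 0.5 = 45.5
area = 45.5 * 25.0 = 1137.5 km^2

1137.5 km^2


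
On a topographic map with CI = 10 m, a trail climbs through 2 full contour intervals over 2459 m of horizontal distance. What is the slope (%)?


elevation change = 2 * 10 = 20 m
slope = 20 / 2459 * 100 = 0.8%

0.8%


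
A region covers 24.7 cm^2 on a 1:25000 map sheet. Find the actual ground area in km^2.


ground_area = 24.7 * (25000/100)^2 = 1543750.0 m^2 = 1.54375 km^2 ≈ 1.544 km^2

1.544 km^2


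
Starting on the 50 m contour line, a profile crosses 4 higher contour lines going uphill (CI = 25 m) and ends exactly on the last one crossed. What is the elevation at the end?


elevation = 50 + 4 * 25 = 150 m

150 m


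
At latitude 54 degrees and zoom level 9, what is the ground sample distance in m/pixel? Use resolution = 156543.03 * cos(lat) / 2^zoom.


res = 156543.03 * cos(54) / 2^9 = 156543.03 * 0.58778525 / 512 = 179.71 m/pixel

179.71 m/pixel


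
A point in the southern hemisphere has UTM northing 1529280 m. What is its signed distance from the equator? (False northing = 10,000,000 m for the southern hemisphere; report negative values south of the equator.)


For southern: actual = 1529280 - 10000000 = -8470720 m

-8470720 m


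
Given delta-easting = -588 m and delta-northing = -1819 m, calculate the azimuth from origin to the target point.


az = atan2(-588, -1819) = -162.1 deg
adjusted to 0-360: 197.9 degrees

197.9 degrees


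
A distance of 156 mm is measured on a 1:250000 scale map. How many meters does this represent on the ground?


ground = 156 mm * 250000 / 1000 = 39000.0 m

39000.0 m


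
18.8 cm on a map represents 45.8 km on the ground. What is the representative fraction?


ground = 45.8 km = 4580000 cm; RF denominator = ground / map = 4580000 / 18.8 ≈ 243617; RF = 1:243617

1:243617


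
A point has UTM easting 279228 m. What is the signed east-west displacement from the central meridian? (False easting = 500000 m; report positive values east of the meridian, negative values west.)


displacement = 279228 - 500000 = -220772 m

-220772 m


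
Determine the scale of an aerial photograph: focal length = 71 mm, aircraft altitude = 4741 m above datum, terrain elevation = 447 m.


scale = f / (H - h) = 71 mm / 4294 m = 71 / 4294000 = 1:60479

1:60479


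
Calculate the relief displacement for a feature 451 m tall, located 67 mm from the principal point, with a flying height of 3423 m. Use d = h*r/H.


d = h * r / H = 451 * 67 / 3423 = 8.83 mm

8.83 mm


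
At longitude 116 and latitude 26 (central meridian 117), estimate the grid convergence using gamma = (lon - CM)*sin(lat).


gamma = (116 - 117) * sin(26) = -1 * 0.438371 = -0.438 degrees

-0.438 degrees


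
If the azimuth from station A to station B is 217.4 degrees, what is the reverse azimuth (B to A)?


back azimuth = (217.4 + 180) mod 360 = 37.4 degrees

37.4 degrees


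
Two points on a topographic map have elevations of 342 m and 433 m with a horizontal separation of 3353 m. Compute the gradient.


gradient = (433 - 342) / 3353 = 91 / 3353 = 0.0271

0.0271


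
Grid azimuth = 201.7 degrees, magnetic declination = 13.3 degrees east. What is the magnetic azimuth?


magnetic azimuth = grid azimuth - declination (east +ve)
mag_az = 201.7 - 13.3 = 188.4 degrees

188.4 degrees


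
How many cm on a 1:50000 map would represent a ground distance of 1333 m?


map_cm = 1333 * 100 / 50000 = 2.666 cm ≈ 2.67 cm

2.67 cm


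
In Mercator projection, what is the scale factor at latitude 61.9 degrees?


SF = 1 / cos(61.9) = 1 / 0.471012 = 2.123

2.123


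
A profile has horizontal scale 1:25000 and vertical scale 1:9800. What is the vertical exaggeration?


VE = horizontal_scale / vertical_scale = 25000 / 9800 ≈ 2.6

2.6x


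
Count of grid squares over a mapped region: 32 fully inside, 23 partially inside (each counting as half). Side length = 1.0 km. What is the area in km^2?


effective squares = 32 + 23 * 0.5 = 43.5
area = 43.5 * 1.0 = 43.5 km^2

43.5 km^2


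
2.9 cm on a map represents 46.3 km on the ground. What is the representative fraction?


ground = 46.3 km = 4630000 cm; RF denominator = ground / map = 4630000 / 2.9 ≈ 1596552; RF = 1:1596552

1:1596552


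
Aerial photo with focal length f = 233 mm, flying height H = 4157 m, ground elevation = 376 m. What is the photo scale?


scale = f / (H - h) = 233 mm / 3781 m = 233 / 3781000 = 1:16227

1:16227


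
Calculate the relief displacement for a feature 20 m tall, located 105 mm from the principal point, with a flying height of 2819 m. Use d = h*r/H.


d = h * r / H = 20 * 105 / 2819 = 0.74 mm

0.74 mm


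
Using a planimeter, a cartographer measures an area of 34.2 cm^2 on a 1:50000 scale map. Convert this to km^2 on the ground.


ground_area = 34.2 * (50000/100)^2 = 8550000.0 m^2 = 8.55 km^2

8.55 km^2


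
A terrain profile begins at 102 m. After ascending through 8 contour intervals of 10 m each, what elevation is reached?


elevation = 102 + 8 * 10 = 182 m

182 m


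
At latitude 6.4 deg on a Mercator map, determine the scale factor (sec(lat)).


SF = 1 / cos(6.4) = 1 / 0.993768 = 1.006

1.006


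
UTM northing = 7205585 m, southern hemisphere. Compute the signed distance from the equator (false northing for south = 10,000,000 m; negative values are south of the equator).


For southern: actual = 7205585 - 10000000 = -2794415 m

-2794415 m


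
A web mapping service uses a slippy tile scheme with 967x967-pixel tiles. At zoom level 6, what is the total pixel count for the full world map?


tiles per axis = 2^6 = 64
total tiles = 64^2 = 4096
pixels per axis = 64 * 967 = 61888
total pixels = 61888^2 = 3830124544

3830124544 pixels


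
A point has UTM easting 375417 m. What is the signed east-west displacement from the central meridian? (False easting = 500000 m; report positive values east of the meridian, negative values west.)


displacement = 375417 - 500000 = -124583 m

-124583 m


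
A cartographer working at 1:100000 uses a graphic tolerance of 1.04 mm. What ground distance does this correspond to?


ground = 1.04 mm * 100000 / 1000 = 104.0 m

104.0 m


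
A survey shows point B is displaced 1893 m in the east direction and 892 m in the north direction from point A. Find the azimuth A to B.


az = atan2(1893, 892) = 64.8 deg
adjusted to 0-360: 64.8 degrees

64.8 degrees


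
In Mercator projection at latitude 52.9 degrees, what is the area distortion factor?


area_distortion = 1/cos^2(52.9) = 2.748

2.748


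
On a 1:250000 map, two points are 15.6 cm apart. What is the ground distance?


ground = 15.6 cm * 250000 / 100 = 39000.0 m = 39.0 km

39.0 km


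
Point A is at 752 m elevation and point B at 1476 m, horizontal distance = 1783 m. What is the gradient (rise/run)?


gradient = (1476 - 752) / 1783 = 724 / 1783 = 0.4061

0.4061


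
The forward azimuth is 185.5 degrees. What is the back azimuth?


back azimuth = (185.5 + 180) mod 360 = 5.5 degrees

5.5 degrees


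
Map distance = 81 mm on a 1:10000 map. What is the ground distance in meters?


ground = 81 mm * 10000 / 1000 = 810.0 m

810.0 m


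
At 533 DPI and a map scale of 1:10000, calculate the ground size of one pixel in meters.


pixel_cm = 2.54 / 533 ≈ 0.004765 cm
ground = pixel_cm * 10000 / 100 = 2.54 * 10000 / (533 * 100) = 25400 / 53300 ≈ 0.48 m

0.48 m


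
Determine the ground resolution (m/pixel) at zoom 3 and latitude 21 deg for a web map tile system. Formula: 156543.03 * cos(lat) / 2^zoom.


res = 156543.03 * cos(21) / 2^3 = 156543.03 * 0.93358043 / 8 = 18268.19 m/pixel

18268.19 m/pixel


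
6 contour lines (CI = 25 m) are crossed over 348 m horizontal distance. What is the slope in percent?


elevation change = 6 * 25 = 150 m
slope = 150 / 348 * 100 = 43.1%

43.1%


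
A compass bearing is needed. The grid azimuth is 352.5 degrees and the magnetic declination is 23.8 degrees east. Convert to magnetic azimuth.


magnetic azimuth = grid azimuth - declination (east +ve)
mag_az = 352.5 - 23.8 = 328.7 degrees

328.7 degrees


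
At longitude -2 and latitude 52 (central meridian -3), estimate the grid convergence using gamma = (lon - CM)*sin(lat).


gamma = (-2 - -3) * sin(52) = 1 * 0.788011 = 0.788 degrees

0.788 degrees


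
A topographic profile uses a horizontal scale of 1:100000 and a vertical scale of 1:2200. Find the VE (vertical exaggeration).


VE = horizontal_scale / vertical_scale = 100000 / 2200 ≈ 45.5

45.5x


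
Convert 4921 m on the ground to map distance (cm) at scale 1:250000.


map_cm = 4921 * 100 / 250000 = 1.9684 cm ≈ 1.97 cm

1.97 cm


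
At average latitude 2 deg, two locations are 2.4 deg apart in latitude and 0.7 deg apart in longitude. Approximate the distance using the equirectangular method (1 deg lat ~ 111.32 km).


dlat_km = 2.4 * 111.32 = 267.168
dlon_km = 0.7 * 111.32 * cos(2) ≈ 77.877
dist = sqrt(267.168^2 + 77.877^2) ≈ 278.3 km

278.3 km


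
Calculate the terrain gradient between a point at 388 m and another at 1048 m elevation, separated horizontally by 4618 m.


gradient = (1048 - 388) / 4618 = 660 / 4618 = 0.1429

0.1429


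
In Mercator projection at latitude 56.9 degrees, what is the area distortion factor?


area_distortion = 1/cos^2(56.9) = 3.353

3.353


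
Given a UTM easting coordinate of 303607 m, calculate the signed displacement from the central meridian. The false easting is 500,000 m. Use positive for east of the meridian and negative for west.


displacement = 303607 - 500000 = -196393 m

-196393 m


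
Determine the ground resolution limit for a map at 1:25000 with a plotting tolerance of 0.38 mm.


ground = 0.38 mm * 25000 / 1000 = 9.5 m

9.5 m


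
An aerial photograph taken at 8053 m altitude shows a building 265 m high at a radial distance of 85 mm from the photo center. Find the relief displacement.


d = h * r / H = 265 * 85 / 8053 = 2.8 mm

2.8 mm


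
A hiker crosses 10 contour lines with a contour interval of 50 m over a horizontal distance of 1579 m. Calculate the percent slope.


elevation change = 10 * 50 = 500 m
slope = 500 / 1579 * 100 = 31.7%

31.7%


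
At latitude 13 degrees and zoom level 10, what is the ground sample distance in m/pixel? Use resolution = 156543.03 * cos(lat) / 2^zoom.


res = 156543.03 * cos(13) / 2^10 = 156543.03 * 0.97437006 / 1024 = 148.96 m/pixel

148.96 m/pixel


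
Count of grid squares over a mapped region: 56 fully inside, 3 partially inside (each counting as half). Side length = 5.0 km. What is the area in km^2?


effective squares = 56 + 3 * 0.5 = 57.5
area = 57.5 * 25.0 = 1437.5 km^2

1437.5 km^2


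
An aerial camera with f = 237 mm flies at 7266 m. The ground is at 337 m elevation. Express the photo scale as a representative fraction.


scale = f / (H - h) = 237 mm / 6929 m = 237 / 6929000 = 1:29236

1:29236


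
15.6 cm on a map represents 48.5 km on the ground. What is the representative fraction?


ground = 48.5 km = 4850000 cm; RF denominator = ground / map = 4850000 / 15.6 ≈ 310897; RF = 1:310897

1:310897


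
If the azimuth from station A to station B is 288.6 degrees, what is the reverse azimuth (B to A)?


back azimuth = (288.6 + 180) mod 360 = 108.6 degrees

108.6 degrees


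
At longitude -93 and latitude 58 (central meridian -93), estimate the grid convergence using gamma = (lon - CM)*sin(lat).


gamma = (-93 - -93) * sin(58) = 0 * 0.848048 = 0.0 degrees

0.0 degrees


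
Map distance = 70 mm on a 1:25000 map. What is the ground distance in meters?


ground = 70 mm * 25000 / 1000 = 1750.0 m

1750.0 m


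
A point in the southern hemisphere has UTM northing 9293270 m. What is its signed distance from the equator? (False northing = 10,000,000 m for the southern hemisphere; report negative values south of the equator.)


For southern: actual = 9293270 - 10000000 = -706730 m

-706730 m


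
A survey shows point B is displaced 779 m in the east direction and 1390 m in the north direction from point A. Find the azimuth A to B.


az = atan2(779, 1390) = 29.3 deg
adjusted to 0-360: 29.3 degrees

29.3 degrees


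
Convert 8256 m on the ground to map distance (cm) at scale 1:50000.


map_cm = 8256 * 100 / 50000 = 16.512 cm ≈ 16.51 cm

16.51 cm


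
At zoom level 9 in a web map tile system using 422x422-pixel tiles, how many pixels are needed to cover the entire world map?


tiles per axis = 2^9 = 512
total tiles = 512^2 = 262144
pixels per axis = 512 * 422 = 216064
total pixels = 216064^2 = 46683652096

46683652096 pixels


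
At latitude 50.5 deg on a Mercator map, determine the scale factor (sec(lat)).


SF = 1 / cos(50.5) = 1 / 0.636078 = 1.572

1.572


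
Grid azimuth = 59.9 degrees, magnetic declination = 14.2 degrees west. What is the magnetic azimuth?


magnetic azimuth = grid azimuth - declination (east +ve)
mag_az = 59.9 - -14.2 = 74.1 degrees

74.1 degrees


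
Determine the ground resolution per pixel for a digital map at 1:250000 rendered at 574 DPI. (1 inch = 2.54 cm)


pixel_cm = 2.54 / 574 ≈ 0.004425 cm
ground = pixel_cm * 250000 / 100 = 2.54 * 250000 / (574 * 100) = 635000 / 57400 ≈ 11.06 m

11.06 m


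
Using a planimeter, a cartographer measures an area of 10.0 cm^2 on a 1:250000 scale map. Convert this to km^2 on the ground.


ground_area = 10.0 * (250000/100)^2 = 62500000.0 m^2 = 62.5 km^2

62.5 km^2


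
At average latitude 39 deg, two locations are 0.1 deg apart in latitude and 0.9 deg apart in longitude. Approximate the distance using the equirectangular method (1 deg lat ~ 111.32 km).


dlat_km = 0.1 * 111.32 = 11.132
dlon_km = 0.9 * 111.32 * cos(39) ≈ 77.861
dist = sqrt(11.132^2 + 77.861^2) ≈ 78.7 km

78.7 km


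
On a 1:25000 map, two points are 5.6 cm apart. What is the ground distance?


ground = 5.6 cm * 25000 / 100 = 1400.0 m = 1.4 km

1.4 km


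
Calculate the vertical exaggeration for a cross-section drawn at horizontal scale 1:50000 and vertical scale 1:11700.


VE = horizontal_scale / vertical_scale = 50000 / 11700 ≈ 4.3

4.3x


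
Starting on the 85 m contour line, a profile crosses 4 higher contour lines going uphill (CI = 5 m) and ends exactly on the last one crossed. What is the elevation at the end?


elevation = 85 + 4 * 5 = 105 m

105 m


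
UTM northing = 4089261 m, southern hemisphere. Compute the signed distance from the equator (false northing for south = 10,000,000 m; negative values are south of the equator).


For southern: actual = 4089261 - 10000000 = -5910739 m

-5910739 m


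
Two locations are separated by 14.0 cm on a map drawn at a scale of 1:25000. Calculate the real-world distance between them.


ground = 14.0 cm * 25000 / 100 = 3500.0 m = 3.5 km

3.5 km


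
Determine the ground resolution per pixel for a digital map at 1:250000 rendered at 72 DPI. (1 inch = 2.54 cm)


pixel_cm = 2.54 / 72 ≈ 0.035278 cm
ground = pixel_cm * 250000 / 100 = 2.54 * 250000 / (72 * 100) = 635000 / 7200 ≈ 88.19 m

88.19 m


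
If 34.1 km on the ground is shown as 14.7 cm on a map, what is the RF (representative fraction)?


ground = 34.1 km = 3410000 cm; RF denominator = ground / map = 3410000 / 14.7 ≈ 231973; RF = 1:231973

1:231973


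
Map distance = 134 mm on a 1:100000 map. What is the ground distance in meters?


ground = 134 mm * 100000 / 1000 = 13400.0 m

13400.0 m


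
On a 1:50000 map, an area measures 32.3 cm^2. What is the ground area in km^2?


ground_area = 32.3 * (50000/100)^2 = 8075000.0 m^2 = 8.075 km^2

8.075 km^2


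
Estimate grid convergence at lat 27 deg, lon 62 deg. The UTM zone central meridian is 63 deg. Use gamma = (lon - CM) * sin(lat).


gamma = (62 - 63) * sin(27) = -1 * 0.45399 = -0.454 degrees

-0.454 degrees


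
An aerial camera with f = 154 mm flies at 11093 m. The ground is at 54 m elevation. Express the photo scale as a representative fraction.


scale = f / (H - h) = 154 mm / 11039 m = 154 / 11039000 = 1:71682

1:71682


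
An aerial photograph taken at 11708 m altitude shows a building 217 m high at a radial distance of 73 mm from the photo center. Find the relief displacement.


d = h * r / H = 217 * 73 / 11708 = 1.35 mm

1.35 mm


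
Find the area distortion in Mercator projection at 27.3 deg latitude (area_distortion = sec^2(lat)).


area_distortion = 1/cos^2(27.3) = 1.266

1.266


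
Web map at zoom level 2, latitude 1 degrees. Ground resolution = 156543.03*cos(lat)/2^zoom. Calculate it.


res = 156543.03 * cos(1) / 2^2 = 156543.03 * 0.9998477 / 4 = 39129.8 m/pixel

39129.8 m/pixel


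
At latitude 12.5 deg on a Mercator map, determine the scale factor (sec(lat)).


SF = 1 / cos(12.5) = 1 / 0.976296 = 1.024

1.024


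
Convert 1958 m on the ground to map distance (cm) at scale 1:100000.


map_cm = 1958 * 100 / 100000 = 1.958 cm ≈ 1.96 cm

1.96 cm


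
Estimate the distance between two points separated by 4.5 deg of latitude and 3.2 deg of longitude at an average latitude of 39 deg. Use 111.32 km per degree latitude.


dlat_km = 4.5 * 111.32 = 500.94
dlon_km = 3.2 * 111.32 * cos(39) ≈ 276.838
dist = sqrt(500.94^2 + 276.838^2) ≈ 572.3 km

572.3 km


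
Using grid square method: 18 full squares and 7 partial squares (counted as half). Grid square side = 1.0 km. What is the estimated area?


effective squares = 18 + 7 * 0.5 = 21.5
area = 21.5 * 1.0 = 21.5 km^2

21.5 km^2


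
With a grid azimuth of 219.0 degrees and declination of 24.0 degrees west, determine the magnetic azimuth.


magnetic azimuth = grid azimuth - declination (east +ve)
mag_az = 219.0 - -24.0 = 243.0 degrees

243.0 degrees


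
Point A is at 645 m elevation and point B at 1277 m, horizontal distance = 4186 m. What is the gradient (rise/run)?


gradient = (1277 - 645) / 4186 = 632 / 4186 = 0.151

0.151


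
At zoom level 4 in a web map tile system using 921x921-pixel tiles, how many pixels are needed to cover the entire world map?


tiles per axis = 2^4 = 16
total tiles = 16^2 = 256
pixels per axis = 16 * 921 = 14736
total pixels = 14736^2 = 217149696

217149696 pixels


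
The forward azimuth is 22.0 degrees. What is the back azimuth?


back azimuth = (22.0 + 180) mod 360 = 202.0 degrees

202.0 degrees


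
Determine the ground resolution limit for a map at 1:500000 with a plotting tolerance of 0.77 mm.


ground = 0.77 mm * 500000 / 1000 = 385.0 m

385.0 m


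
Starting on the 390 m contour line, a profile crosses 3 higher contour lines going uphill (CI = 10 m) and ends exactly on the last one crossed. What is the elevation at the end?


elevation = 390 + 3 * 10 = 420 m

420 m


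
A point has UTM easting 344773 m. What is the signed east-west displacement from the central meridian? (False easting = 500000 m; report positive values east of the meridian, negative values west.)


displacement = 344773 - 500000 = -155227 m

-155227 m


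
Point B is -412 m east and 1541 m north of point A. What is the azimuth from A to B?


az = atan2(-412, 1541) = -15.0 deg
adjusted to 0-360: 345.0 degrees

345.0 degrees


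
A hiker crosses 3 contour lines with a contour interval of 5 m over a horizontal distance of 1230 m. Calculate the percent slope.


elevation change = 3 * 5 = 15 m
slope = 15 / 1230 * 100 = 1.2%

1.2%


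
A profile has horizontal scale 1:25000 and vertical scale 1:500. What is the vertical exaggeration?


VE = horizontal_scale / vertical_scale = 25000 / 500 = 50.0

50.0x


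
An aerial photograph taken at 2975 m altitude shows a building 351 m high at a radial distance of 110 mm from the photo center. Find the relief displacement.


d = h * r / H = 351 * 110 / 2975 = 12.98 mm

12.98 mm


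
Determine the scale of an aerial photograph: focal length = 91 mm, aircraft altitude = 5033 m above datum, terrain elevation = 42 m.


scale = f / (H - h) = 91 mm / 4991 m = 91 / 4991000 = 1:54846

1:54846


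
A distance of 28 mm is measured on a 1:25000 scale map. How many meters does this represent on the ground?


ground = 28 mm * 25000 / 1000 = 700.0 m

700.0 m


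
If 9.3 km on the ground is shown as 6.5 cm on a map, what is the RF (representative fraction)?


ground = 9.3 km = 930000 cm; RF denominator = ground / map = 930000 / 6.5 ≈ 143077; RF = 1:143077

1:143077


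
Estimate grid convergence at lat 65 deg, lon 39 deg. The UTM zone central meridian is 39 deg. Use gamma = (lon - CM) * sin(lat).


gamma = (39 - 39) * sin(65) = 0 * 0.906308 = 0.0 degrees

0.0 degrees


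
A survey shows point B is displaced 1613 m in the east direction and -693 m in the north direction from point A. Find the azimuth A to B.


az = atan2(1613, -693) = 113.3 deg
adjusted to 0-360: 113.3 degrees

113.3 degrees


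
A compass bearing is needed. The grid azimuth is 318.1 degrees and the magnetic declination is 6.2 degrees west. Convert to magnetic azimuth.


magnetic azimuth = grid azimuth - declination (east +ve)
mag_az = 318.1 - -6.2 = 324.3 degrees

324.3 degrees


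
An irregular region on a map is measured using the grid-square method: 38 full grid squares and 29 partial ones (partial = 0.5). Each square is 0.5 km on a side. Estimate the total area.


effective squares = 38 + 29 * 0.5 = 52.5
area = 52.5 * 0.25 = 13.125 km^2

13.125 km^2


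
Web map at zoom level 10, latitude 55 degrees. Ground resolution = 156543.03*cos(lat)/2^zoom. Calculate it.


res = 156543.03 * cos(55) / 2^10 = 156543.03 * 0.57357644 / 1024 = 87.68 m/pixel

87.68 m/pixel


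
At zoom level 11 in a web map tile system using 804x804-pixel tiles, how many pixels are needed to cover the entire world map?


tiles per axis = 2^11 = 2048
total tiles = 2048^2 = 4194304
pixels per axis = 2048 * 804 = 1646592
total pixels = 1646592^2 = 2711265214464

2711265214464 pixels


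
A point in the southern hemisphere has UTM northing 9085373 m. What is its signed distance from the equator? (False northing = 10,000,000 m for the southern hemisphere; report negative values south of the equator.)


For southern: actual = 9085373 - 10000000 = -914627 m

-914627 m


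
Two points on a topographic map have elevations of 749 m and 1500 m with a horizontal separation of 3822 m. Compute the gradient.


gradient = (1500 - 749) / 3822 = 751 / 3822 = 0.1965

0.1965


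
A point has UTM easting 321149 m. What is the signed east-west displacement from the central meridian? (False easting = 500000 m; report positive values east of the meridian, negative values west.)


displacement = 321149 - 500000 = -178851 m

-178851 m


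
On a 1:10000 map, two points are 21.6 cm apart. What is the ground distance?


ground = 21.6 cm * 10000 / 100 = 2160.0 m = 2.16 km

2.16 km


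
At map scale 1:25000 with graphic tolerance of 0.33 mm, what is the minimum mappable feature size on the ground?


ground = 0.33 mm * 25000 / 1000 = 8.25 m

8.25 m


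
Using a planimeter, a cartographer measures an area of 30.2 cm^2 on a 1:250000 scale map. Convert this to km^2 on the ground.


ground_area = 30.2 * (250000/100)^2 = 188750000.0 m^2 = 188.75 km^2

188.75 km^2


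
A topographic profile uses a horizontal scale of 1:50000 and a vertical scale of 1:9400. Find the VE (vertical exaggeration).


VE = horizontal_scale / vertical_scale = 50000 / 9400 ≈ 5.3

5.3x


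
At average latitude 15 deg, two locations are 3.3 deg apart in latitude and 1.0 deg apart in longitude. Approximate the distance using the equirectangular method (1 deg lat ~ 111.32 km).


dlat_km = 3.3 * 111.32 = 367.356
dlon_km = 1.0 * 111.32 * cos(15) ≈ 107.527
dist = sqrt(367.356^2 + 107.527^2) ≈ 382.8 km

382.8 km


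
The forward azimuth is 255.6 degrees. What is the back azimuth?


back azimuth = (255.6 + 180) mod 360 = 75.6 degrees

75.6 degrees


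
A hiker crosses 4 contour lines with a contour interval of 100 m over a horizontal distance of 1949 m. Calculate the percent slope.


elevation change = 4 * 100 = 400 m
slope = 400 / 1949 * 100 = 20.5%

20.5%


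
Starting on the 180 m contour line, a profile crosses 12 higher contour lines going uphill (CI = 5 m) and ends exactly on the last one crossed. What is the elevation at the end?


elevation = 180 + 12 * 5 = 240 m

240 m


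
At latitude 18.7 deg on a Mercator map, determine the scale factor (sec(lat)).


SF = 1 / cos(18.7) = 1 / 0.94721 = 1.056

1.056


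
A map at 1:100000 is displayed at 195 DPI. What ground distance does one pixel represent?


pixel_cm = 2.54 / 195 ≈ 0.013026 cm
ground = pixel_cm * 100000 / 100 = 2.54 * 100000 / (195 * 100) = 254000 / 19500 ≈ 13.03 m

13.03 m


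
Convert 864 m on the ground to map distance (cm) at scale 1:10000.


map_cm = 864 * 100 / 10000 = 8.64 cm

8.64 cm


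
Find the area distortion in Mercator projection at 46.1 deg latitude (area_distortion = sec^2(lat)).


area_distortion = 1/cos^2(46.1) = 2.08

2.08


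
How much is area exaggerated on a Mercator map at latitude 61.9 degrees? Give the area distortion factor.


area_distortion = 1/cos^2(61.9) = 4.508

4.508


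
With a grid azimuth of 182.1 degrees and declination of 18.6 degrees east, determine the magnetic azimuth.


magnetic azimuth = grid azimuth - declination (east +ve)
mag_az = 182.1 - 18.6 = 163.5 degrees

163.5 degrees


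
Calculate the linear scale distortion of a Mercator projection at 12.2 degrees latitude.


SF = 1 / cos(12.2) = 1 / 0.977416 = 1.023

1.023


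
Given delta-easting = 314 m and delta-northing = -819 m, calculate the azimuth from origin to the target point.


az = atan2(314, -819) = 159.0 deg
adjusted to 0-360: 159.0 degrees

159.0 degrees


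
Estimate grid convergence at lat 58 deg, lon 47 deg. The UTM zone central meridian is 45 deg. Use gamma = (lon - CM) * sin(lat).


gamma = (47 - 45) * sin(58) = 2 * 0.848048 = 1.696 degrees

1.696 degrees


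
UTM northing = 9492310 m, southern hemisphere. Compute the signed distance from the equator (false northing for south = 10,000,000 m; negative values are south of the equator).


For southern: actual = 9492310 - 10000000 = -507690 m

-507690 m


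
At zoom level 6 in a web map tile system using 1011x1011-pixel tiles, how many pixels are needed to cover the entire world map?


tiles per axis = 2^6 = 64
total tiles = 64^2 = 4096
pixels per axis = 64 * 1011 = 64704
total pixels = 64704^2 = 4186607616

4186607616 pixels


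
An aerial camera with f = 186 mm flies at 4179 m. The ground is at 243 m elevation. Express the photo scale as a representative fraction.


scale = f / (H - h) = 186 mm / 3936 m = 186 / 3936000 = 1:21161

1:21161


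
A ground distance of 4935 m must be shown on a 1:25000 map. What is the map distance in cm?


map_cm = 4935 * 100 / 25000 = 19.74 cm

19.74 cm


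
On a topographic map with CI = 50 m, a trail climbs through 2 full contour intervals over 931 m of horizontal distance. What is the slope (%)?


elevation change = 2 * 50 = 100 m
slope = 100 / 931 * 100 = 10.7%

10.7%


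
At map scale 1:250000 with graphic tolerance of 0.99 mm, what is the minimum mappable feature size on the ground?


ground = 0.99 mm * 250000 / 1000 = 247.5 m

247.5 m


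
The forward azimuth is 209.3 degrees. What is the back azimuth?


back azimuth = (209.3 + 180) mod 360 = 29.3 degrees

29.3 degrees


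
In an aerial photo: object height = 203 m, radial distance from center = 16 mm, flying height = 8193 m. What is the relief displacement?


d = h * r / H = 203 * 16 / 8193 = 0.4 mm

0.4 mm


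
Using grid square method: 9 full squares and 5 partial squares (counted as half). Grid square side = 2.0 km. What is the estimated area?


effective squares = 9 + 5 * 0.5 = 11.5
area = 11.5 * 4.0 = 46.0 km^2

46.0 km^2


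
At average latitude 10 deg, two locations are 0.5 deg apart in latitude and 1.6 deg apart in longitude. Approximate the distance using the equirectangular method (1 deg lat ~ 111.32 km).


dlat_km = 0.5 * 111.32 = 55.66
dlon_km = 1.6 * 111.32 * cos(10) ≈ 175.406
dist = sqrt(55.66^2 + 175.406^2) ≈ 184.0 km

184.0 km


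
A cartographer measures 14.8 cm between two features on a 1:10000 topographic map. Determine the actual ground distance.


ground = 14.8 cm * 10000 / 100 = 1480.0 m = 1.48 km

1.48 km
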